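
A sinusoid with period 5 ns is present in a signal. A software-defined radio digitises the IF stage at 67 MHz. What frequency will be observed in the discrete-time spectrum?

1 MHz

T = 5 ns → f = 1/T = 200 MHz.
200 MHz mod fs = 66 MHz.
66 MHz > fs/2 = 33.5 MHz, folds to fs − 66 MHz = 1 MHz.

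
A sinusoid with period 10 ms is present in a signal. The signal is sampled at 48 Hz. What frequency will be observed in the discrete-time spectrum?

T = 10 ms → f = 1/T = 100 Hz.
100 Hz mod fs = 4 Hz.
4 Hz ≤ fs/2 = 24 Hz, appears at 4 Hz.

4 Hz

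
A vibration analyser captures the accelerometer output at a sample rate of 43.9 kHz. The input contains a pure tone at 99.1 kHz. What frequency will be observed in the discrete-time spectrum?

11.3 kHz

99.1 kHz mod fs = 11.3 kHz.
11.3 kHz ≤ fs/2 = 21.95 kHz, appears at 11.3 kHz.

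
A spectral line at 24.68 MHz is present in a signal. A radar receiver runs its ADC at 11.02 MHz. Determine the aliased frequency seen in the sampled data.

24.68 MHz mod fs = 2.64 MHz.
2.64 MHz ≤ fs/2 = 5.51 MHz, appears at 2.64 MHz.

2.64 MHz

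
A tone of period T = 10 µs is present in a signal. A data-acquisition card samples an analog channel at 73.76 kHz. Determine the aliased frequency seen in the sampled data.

26.24 kHz

T = 10 µs → f = 1/T = 100 kHz.
100 kHz mod fs = 26.24 kHz.
26.24 kHz ≤ fs/2 = 36.88 kHz, appears at 26.24 kHz.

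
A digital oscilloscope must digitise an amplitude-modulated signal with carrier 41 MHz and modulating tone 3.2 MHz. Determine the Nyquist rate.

AM sidebands sit at fc ± fm = 37.8 MHz and 44.2 MHz.
Highest-frequency component: 44.2 MHz.
Nyquist rate = 2 × 44.2 MHz = 88.4 MHz.

88.4 MHz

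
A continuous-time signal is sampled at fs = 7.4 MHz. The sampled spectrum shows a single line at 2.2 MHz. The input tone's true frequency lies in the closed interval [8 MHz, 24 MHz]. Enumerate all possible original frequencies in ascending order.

Frequencies that alias to 2.2 MHz are k·fs ± 2.2 MHz for integer k ≥ 0.
k=0: 2.2 MHz.
k=1: 5.2 MHz, 9.6 MHz.
k=2: 12.6 MHz, 17 MHz.
k=3: 20 MHz, 24.4 MHz.
k=4: 27.4 MHz, 31.8 MHz.
Within [8 MHz, 24 MHz]: 9.6 MHz, 12.6 MHz, 17 MHz, 20 MHz.

9.6 MHz, 12.6 MHz, 17 MHz, 20 MHz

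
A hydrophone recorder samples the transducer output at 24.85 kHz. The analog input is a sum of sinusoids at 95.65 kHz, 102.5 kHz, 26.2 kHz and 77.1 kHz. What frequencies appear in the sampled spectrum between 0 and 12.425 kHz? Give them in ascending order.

fs/2 = 12.425 kHz.
95.65 kHz mod fs = 21.1 kHz.
21.1 kHz > fs/2 = 12.425 kHz, folds to fs − 21.1 kHz = 3.75 kHz.
102.5 kHz mod fs = 3.1 kHz.
3.1 kHz ≤ fs/2 = 12.425 kHz, appears at 3.1 kHz.
26.2 kHz mod fs = 1.35 kHz.
1.35 kHz ≤ fs/2 = 12.425 kHz, appears at 1.35 kHz.
77.1 kHz mod fs = 2.55 kHz.
2.55 kHz ≤ fs/2 = 12.425 kHz, appears at 2.55 kHz.
Distinct values: {1.35 kHz, 2.55 kHz, 3.1 kHz, 3.75 kHz}.

1.35 kHz, 2.55 kHz, 3.1 kHz, 3.75 kHz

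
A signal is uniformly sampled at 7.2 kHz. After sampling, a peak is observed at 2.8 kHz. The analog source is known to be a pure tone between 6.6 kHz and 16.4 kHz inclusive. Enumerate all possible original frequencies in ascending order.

Frequencies that alias to 2.8 kHz are k·fs ± 2.8 kHz for integer k ≥ 0.
k=0: 2.8 kHz.
k=1: 4.4 kHz, 10 kHz.
k=2: 11.6 kHz, 17.2 kHz.
k=3: 18.8 kHz, 24.4 kHz.
Within [6.6 kHz, 16.4 kHz]: 10 kHz, 11.6 kHz.

10 kHz, 11.6 kHz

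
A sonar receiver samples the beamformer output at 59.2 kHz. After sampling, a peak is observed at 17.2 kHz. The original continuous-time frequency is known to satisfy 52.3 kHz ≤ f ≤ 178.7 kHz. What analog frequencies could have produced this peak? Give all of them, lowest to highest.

Frequencies that alias to 17.2 kHz are k·fs ± 17.2 kHz for integer k ≥ 0.
k=0: 17.2 kHz.
k=1: 42 kHz, 76.4 kHz.
k=2: 101.2 kHz, 135.6 kHz.
k=3: 160.4 kHz, 194.8 kHz.
k=4: 219.6 kHz, 254 kHz.
Within [52.3 kHz, 178.7 kHz]: 76.4 kHz, 101.2 kHz, 135.6 kHz, 160.4 kHz.

76.4 kHz, 101.2 kHz, 135.6 kHz, 160.4 kHz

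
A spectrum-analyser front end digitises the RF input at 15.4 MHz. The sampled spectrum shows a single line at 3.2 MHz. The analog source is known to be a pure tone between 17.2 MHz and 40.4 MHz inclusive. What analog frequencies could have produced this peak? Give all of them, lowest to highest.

Frequencies that alias to 3.2 MHz are k·fs ± 3.2 MHz for integer k ≥ 0.
k=0: 3.2 MHz.
k=1: 12.2 MHz, 18.6 MHz.
k=2: 27.6 MHz, 34 MHz.
k=3: 43 MHz, 49.4 MHz.
Within [17.2 MHz, 40.4 MHz]: 18.6 MHz, 27.6 MHz, 34 MHz.

18.6 MHz, 27.6 MHz, 34 MHz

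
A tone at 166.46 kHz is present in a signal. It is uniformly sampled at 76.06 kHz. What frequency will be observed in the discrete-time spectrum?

14.34 kHz

166.46 kHz mod fs = 14.34 kHz.
14.34 kHz ≤ fs/2 = 38.03 kHz, appears at 14.34 kHz.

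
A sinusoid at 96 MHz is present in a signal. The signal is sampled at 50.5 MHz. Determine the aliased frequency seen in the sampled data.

5 MHz

96 MHz mod fs = 45.5 MHz.
45.5 MHz > fs/2 = 25.25 MHz, folds to fs − 45.5 MHz = 5 MHz.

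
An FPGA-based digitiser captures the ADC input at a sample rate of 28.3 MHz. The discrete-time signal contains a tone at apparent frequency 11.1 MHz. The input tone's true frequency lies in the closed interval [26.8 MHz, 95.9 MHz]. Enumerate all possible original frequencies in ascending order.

39.4 MHz, 45.5 MHz, 67.7 MHz, 73.8 MHz

Frequencies that alias to 11.1 MHz are k·fs ± 11.1 MHz for integer k ≥ 0.
k=0: 11.1 MHz.
k=1: 17.2 MHz, 39.4 MHz.
k=2: 45.5 MHz, 67.7 MHz.
k=3: 73.8 MHz, 96 MHz.
k=4: 102.1 MHz, 124.3 MHz.
Within [26.8 MHz, 95.9 MHz]: 39.4 MHz, 45.5 MHz, 67.7 MHz, 73.8 MHz.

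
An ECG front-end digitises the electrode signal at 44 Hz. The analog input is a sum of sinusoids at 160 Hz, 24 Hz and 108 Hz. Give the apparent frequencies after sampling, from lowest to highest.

16 Hz, 20 Hz

fs/2 = 22 Hz.
160 Hz mod fs = 28 Hz.
28 Hz > fs/2 = 22 Hz, folds to fs − 28 Hz = 16 Hz.
24 Hz > fs/2 = 22 Hz, folds to fs − 24 Hz = 20 Hz.
108 Hz mod fs = 20 Hz.
20 Hz ≤ fs/2 = 22 Hz, appears at 20 Hz.
Distinct values: {16 Hz, 20 Hz}.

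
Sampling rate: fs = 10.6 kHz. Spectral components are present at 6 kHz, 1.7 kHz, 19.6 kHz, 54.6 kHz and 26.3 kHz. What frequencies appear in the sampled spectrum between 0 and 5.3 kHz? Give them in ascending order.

fs/2 = 5.3 kHz.
6 kHz > fs/2 = 5.3 kHz, folds to fs − 6 kHz = 4.6 kHz.
1.7 kHz ≤ fs/2 = 5.3 kHz, passes unchanged.
19.6 kHz mod fs = 9 kHz.
9 kHz > fs/2 = 5.3 kHz, folds to fs − 9 kHz = 1.6 kHz.
54.6 kHz mod fs = 1.6 kHz.
1.6 kHz ≤ fs/2 = 5.3 kHz, appears at 1.6 kHz.
26.3 kHz mod fs = 5.1 kHz.
5.1 kHz ≤ fs/2 = 5.3 kHz, appears at 5.1 kHz.
Distinct values: {1.6 kHz, 1.7 kHz, 4.6 kHz, 5.1 kHz}.

1.6 kHz, 1.7 kHz, 4.6 kHz, 5.1 kHz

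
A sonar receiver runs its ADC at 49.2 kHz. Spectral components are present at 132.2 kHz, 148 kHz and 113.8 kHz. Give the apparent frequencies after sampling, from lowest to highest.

0.4 kHz, 15.4 kHz

fs/2 = 24.6 kHz.
132.2 kHz mod fs = 33.8 kHz.
33.8 kHz > fs/2 = 24.6 kHz, folds to fs − 33.8 kHz = 15.4 kHz.
148 kHz mod fs = 0.4 kHz.
0.4 kHz ≤ fs/2 = 24.6 kHz, appears at 0.4 kHz.
113.8 kHz mod fs = 15.4 kHz.
15.4 kHz ≤ fs/2 = 24.6 kHz, appears at 15.4 kHz.
Distinct values: {0.4 kHz, 15.4 kHz}.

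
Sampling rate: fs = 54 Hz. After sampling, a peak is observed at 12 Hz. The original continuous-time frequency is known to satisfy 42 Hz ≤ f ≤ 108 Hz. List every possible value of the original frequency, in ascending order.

Frequencies that alias to 12 Hz are k·fs ± 12 Hz for integer k ≥ 0.
k=0: 12 Hz.
k=1: 42 Hz, 66 Hz.
k=2: 96 Hz, 120 Hz.
k=3: 150 Hz, 174 Hz.
Within [42 Hz, 108 Hz]: 42 Hz, 66 Hz, 96 Hz.

42 Hz, 66 Hz, 96 Hz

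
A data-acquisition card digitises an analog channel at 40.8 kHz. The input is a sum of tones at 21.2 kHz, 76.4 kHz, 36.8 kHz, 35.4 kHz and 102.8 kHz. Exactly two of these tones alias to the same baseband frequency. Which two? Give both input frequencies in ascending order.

fs/2 = 20.4 kHz.
21.2 kHz > fs/2 = 20.4 kHz, folds to fs − 21.2 kHz = 19.6 kHz.
76.4 kHz mod fs = 35.6 kHz.
35.6 kHz > fs/2 = 20.4 kHz, folds to fs − 35.6 kHz = 5.2 kHz.
36.8 kHz > fs/2 = 20.4 kHz, folds to fs − 36.8 kHz = 4 kHz.
35.4 kHz > fs/2 = 20.4 kHz, folds to fs − 35.4 kHz = 5.4 kHz.
102.8 kHz mod fs = 21.2 kHz.
21.2 kHz > fs/2 = 20.4 kHz, folds to fs − 21.2 kHz = 19.6 kHz.
21.2 kHz and 102.8 kHz both map to 19.6 kHz.

21.2 kHz, 102.8 kHz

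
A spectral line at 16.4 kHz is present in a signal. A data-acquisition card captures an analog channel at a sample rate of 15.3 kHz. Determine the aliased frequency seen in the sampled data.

16.4 kHz mod fs = 1.1 kHz.
1.1 kHz ≤ fs/2 = 7.65 kHz, appears at 1.1 kHz.

1.1 kHz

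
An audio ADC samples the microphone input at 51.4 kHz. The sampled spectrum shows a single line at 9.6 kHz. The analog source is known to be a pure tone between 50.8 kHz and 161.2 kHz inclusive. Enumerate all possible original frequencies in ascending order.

61 kHz, 93.2 kHz, 112.4 kHz, 144.6 kHz

Frequencies that alias to 9.6 kHz are k·fs ± 9.6 kHz for integer k ≥ 0.
k=0: 9.6 kHz.
k=1: 41.8 kHz, 61 kHz.
k=2: 93.2 kHz, 112.4 kHz.
k=3: 144.6 kHz, 163.8 kHz.
k=4: 196 kHz, 215.2 kHz.
Within [50.8 kHz, 161.2 kHz]: 61 kHz, 93.2 kHz, 112.4 kHz, 144.6 kHz.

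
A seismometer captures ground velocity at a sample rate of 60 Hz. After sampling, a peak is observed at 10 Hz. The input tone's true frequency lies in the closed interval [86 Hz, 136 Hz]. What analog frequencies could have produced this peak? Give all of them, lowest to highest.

Frequencies that alias to 10 Hz are k·fs ± 10 Hz for integer k ≥ 0.
k=0: 10 Hz.
k=1: 50 Hz, 70 Hz.
k=2: 110 Hz, 130 Hz.
k=3: 170 Hz, 190 Hz.
Within [86 Hz, 136 Hz]: 110 Hz, 130 Hz.

110 Hz, 130 Hz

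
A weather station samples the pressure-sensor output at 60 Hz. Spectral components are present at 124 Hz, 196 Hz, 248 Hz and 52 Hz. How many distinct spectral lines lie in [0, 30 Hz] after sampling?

3

fs/2 = 30 Hz.
124 Hz mod fs = 4 Hz.
4 Hz ≤ fs/2 = 30 Hz, appears at 4 Hz.
196 Hz mod fs = 16 Hz.
16 Hz ≤ fs/2 = 30 Hz, appears at 16 Hz.
248 Hz mod fs = 8 Hz.
8 Hz ≤ fs/2 = 30 Hz, appears at 8 Hz.
52 Hz > fs/2 = 30 Hz, folds to fs − 52 Hz = 8 Hz.
Distinct values: {4 Hz, 8 Hz, 16 Hz} → 3.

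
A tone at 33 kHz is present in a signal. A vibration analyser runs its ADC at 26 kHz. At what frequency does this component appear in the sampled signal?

7 kHz

33 kHz mod fs = 7 kHz.
7 kHz ≤ fs/2 = 13 kHz, appears at 7 kHz.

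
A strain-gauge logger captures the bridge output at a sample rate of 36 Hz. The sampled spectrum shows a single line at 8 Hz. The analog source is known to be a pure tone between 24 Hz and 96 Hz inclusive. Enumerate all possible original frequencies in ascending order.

28 Hz, 44 Hz, 64 Hz, 80 Hz

Frequencies that alias to 8 Hz are k·fs ± 8 Hz for integer k ≥ 0.
k=0: 8 Hz.
k=1: 28 Hz, 44 Hz.
k=2: 64 Hz, 80 Hz.
k=3: 100 Hz, 116 Hz.
Within [24 Hz, 96 Hz]: 28 Hz, 44 Hz, 64 Hz, 80 Hz.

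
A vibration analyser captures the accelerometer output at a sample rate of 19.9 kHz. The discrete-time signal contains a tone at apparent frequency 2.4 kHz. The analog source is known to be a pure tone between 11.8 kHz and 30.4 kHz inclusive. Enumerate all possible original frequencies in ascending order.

17.5 kHz, 22.3 kHz

Frequencies that alias to 2.4 kHz are k·fs ± 2.4 kHz for integer k ≥ 0.
k=0: 2.4 kHz.
k=1: 17.5 kHz, 22.3 kHz.
k=2: 37.4 kHz, 42.2 kHz.
Within [11.8 kHz, 30.4 kHz]: 17.5 kHz, 22.3 kHz.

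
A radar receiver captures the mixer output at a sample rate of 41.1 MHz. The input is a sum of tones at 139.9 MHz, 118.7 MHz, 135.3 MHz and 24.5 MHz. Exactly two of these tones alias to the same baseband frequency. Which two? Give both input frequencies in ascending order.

24.5 MHz, 139.9 MHz

fs/2 = 20.55 MHz.
139.9 MHz mod fs = 16.6 MHz.
16.6 MHz ≤ fs/2 = 20.55 MHz, appears at 16.6 MHz.
118.7 MHz mod fs = 36.5 MHz.
36.5 MHz > fs/2 = 20.55 MHz, folds to fs − 36.5 MHz = 4.6 MHz.
135.3 MHz mod fs = 12 MHz.
12 MHz ≤ fs/2 = 20.55 MHz, appears at 12 MHz.
24.5 MHz > fs/2 = 20.55 MHz, folds to fs − 24.5 MHz = 16.6 MHz.
24.5 MHz and 139.9 MHz both map to 16.6 MHz.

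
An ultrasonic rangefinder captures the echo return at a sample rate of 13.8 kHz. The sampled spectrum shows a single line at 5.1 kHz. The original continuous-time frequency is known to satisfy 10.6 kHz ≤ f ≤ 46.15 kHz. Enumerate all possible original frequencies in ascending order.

18.9 kHz, 22.5 kHz, 32.7 kHz, 36.3 kHz

Frequencies that alias to 5.1 kHz are k·fs ± 5.1 kHz for integer k ≥ 0.
k=0: 5.1 kHz.
k=1: 8.7 kHz, 18.9 kHz.
k=2: 22.5 kHz, 32.7 kHz.
k=3: 36.3 kHz, 46.5 kHz.
k=4: 50.1 kHz, 60.3 kHz.
Within [10.6 kHz, 46.15 kHz]: 18.9 kHz, 22.5 kHz, 32.7 kHz, 36.3 kHz.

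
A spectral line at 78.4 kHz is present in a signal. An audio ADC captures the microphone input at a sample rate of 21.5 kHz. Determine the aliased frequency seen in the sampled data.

7.6 kHz

78.4 kHz mod fs = 13.9 kHz.
13.9 kHz > fs/2 = 10.75 kHz, folds to fs − 13.9 kHz = 7.6 kHz.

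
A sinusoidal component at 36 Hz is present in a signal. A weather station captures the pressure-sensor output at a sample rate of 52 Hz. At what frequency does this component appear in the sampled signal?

36 Hz > fs/2 = 26 Hz, folds to fs − 36 Hz = 16 Hz.

16 Hz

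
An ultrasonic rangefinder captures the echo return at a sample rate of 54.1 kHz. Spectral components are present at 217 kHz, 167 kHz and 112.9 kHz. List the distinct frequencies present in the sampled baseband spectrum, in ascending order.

fs/2 = 27.05 kHz.
217 kHz mod fs = 0.6 kHz.
0.6 kHz ≤ fs/2 = 27.05 kHz, appears at 0.6 kHz.
167 kHz mod fs = 4.7 kHz.
4.7 kHz ≤ fs/2 = 27.05 kHz, appears at 4.7 kHz.
112.9 kHz mod fs = 4.7 kHz.
4.7 kHz ≤ fs/2 = 27.05 kHz, appears at 4.7 kHz.
Distinct values: {0.6 kHz, 4.7 kHz}.

0.6 kHz, 4.7 kHz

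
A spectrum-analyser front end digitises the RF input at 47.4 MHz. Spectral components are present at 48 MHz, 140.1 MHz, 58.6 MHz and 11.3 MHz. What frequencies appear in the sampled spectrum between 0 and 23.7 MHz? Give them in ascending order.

0.6 MHz, 2.1 MHz, 11.2 MHz, 11.3 MHz

fs/2 = 23.7 MHz.
48 MHz mod fs = 0.6 MHz.
0.6 MHz ≤ fs/2 = 23.7 MHz, appears at 0.6 MHz.
140.1 MHz mod fs = 45.3 MHz.
45.3 MHz > fs/2 = 23.7 MHz, folds to fs − 45.3 MHz = 2.1 MHz.
58.6 MHz mod fs = 11.2 MHz.
11.2 MHz ≤ fs/2 = 23.7 MHz, appears at 11.2 MHz.
11.3 MHz ≤ fs/2 = 23.7 MHz, passes unchanged.
Distinct values: {0.6 MHz, 2.1 MHz, 11.2 MHz, 11.3 MHz}.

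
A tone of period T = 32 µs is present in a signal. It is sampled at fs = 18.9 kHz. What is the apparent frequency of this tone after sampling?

6.55 kHz

T = 32 µs → f = 1/T = 31.25 kHz.
31.25 kHz mod fs = 12.35 kHz.
12.35 kHz > fs/2 = 9.45 kHz, folds to fs − 12.35 kHz = 6.55 kHz.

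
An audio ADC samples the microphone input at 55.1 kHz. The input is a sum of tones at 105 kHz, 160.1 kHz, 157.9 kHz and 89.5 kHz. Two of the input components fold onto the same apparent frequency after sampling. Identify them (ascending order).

105 kHz, 160.1 kHz

fs/2 = 27.55 kHz.
105 kHz mod fs = 49.9 kHz.
49.9 kHz > fs/2 = 27.55 kHz, folds to fs − 49.9 kHz = 5.2 kHz.
160.1 kHz mod fs = 49.9 kHz.
49.9 kHz > fs/2 = 27.55 kHz, folds to fs − 49.9 kHz = 5.2 kHz.
157.9 kHz mod fs = 47.7 kHz.
47.7 kHz > fs/2 = 27.55 kHz, folds to fs − 47.7 kHz = 7.4 kHz.
89.5 kHz mod fs = 34.4 kHz.
34.4 kHz > fs/2 = 27.55 kHz, folds to fs − 34.4 kHz = 20.7 kHz.
105 kHz and 160.1 kHz both map to 5.2 kHz.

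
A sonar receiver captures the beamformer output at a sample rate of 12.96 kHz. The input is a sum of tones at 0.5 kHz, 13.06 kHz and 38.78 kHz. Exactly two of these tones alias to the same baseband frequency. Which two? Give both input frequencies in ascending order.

13.06 kHz, 38.78 kHz

fs/2 = 6.48 kHz.
0.5 kHz ≤ fs/2 = 6.48 kHz, passes unchanged.
13.06 kHz mod fs = 0.1 kHz.
0.1 kHz ≤ fs/2 = 6.48 kHz, appears at 0.1 kHz.
38.78 kHz mod fs = 12.86 kHz.
12.86 kHz > fs/2 = 6.48 kHz, folds to fs − 12.86 kHz = 0.1 kHz.
13.06 kHz and 38.78 kHz both map to 0.1 kHz.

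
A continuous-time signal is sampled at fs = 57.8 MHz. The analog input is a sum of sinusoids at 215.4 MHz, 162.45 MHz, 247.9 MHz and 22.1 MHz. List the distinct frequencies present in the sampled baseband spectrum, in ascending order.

fs/2 = 28.9 MHz.
215.4 MHz mod fs = 42 MHz.
42 MHz > fs/2 = 28.9 MHz, folds to fs − 42 MHz = 15.8 MHz.
162.45 MHz mod fs = 46.85 MHz.
46.85 MHz > fs/2 = 28.9 MHz, folds to fs − 46.85 MHz = 10.95 MHz.
247.9 MHz mod fs = 16.7 MHz.
16.7 MHz ≤ fs/2 = 28.9 MHz, appears at 16.7 MHz.
22.1 MHz ≤ fs/2 = 28.9 MHz, passes unchanged.
Distinct values: {10.95 MHz, 15.8 MHz, 16.7 MHz, 22.1 MHz}.

10.95 MHz, 15.8 MHz, 16.7 MHz, 22.1 MHz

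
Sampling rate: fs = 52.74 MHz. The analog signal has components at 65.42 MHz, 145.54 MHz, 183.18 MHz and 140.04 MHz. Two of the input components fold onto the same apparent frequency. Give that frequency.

fs/2 = 26.37 MHz.
65.42 MHz mod fs = 12.68 MHz.
12.68 MHz ≤ fs/2 = 26.37 MHz, appears at 12.68 MHz.
145.54 MHz mod fs = 40.06 MHz.
40.06 MHz > fs/2 = 26.37 MHz, folds to fs − 40.06 MHz = 12.68 MHz.
183.18 MHz mod fs = 24.96 MHz.
24.96 MHz ≤ fs/2 = 26.37 MHz, appears at 24.96 MHz.
140.04 MHz mod fs = 34.56 MHz.
34.56 MHz > fs/2 = 26.37 MHz, folds to fs − 34.56 MHz = 18.18 MHz.
65.42 MHz and 145.54 MHz both map to 12.68 MHz.

12.68 MHz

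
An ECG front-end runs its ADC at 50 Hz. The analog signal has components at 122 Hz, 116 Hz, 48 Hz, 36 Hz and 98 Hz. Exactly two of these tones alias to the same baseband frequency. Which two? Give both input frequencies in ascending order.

fs/2 = 25 Hz.
122 Hz mod fs = 22 Hz.
22 Hz ≤ fs/2 = 25 Hz, appears at 22 Hz.
116 Hz mod fs = 16 Hz.
16 Hz ≤ fs/2 = 25 Hz, appears at 16 Hz.
48 Hz > fs/2 = 25 Hz, folds to fs − 48 Hz = 2 Hz.
36 Hz > fs/2 = 25 Hz, folds to fs − 36 Hz = 14 Hz.
98 Hz mod fs = 48 Hz.
48 Hz > fs/2 = 25 Hz, folds to fs − 48 Hz = 2 Hz.
48 Hz and 98 Hz both map to 2 Hz.

48 Hz, 98 Hz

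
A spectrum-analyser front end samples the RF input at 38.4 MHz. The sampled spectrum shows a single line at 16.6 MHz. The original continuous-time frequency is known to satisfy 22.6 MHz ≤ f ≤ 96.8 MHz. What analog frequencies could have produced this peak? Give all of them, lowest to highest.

Frequencies that alias to 16.6 MHz are k·fs ± 16.6 MHz for integer k ≥ 0.
k=0: 16.6 MHz.
k=1: 21.8 MHz, 55 MHz.
k=2: 60.2 MHz, 93.4 MHz.
k=3: 98.6 MHz, 131.8 MHz.
Within [22.6 MHz, 96.8 MHz]: 55 MHz, 60.2 MHz, 93.4 MHz.

55 MHz, 60.2 MHz, 93.4 MHz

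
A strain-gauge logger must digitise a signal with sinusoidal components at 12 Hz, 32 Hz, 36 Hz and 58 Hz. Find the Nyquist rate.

Highest-frequency component: 58 Hz.
Nyquist rate = 2 × 58 Hz = 116 Hz.

116 Hz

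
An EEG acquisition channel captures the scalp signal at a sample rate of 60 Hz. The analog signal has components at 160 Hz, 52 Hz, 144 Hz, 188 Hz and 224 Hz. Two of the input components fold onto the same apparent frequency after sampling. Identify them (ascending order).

52 Hz, 188 Hz

fs/2 = 30 Hz.
160 Hz mod fs = 40 Hz.
40 Hz > fs/2 = 30 Hz, folds to fs − 40 Hz = 20 Hz.
52 Hz > fs/2 = 30 Hz, folds to fs − 52 Hz = 8 Hz.
144 Hz mod fs = 24 Hz.
24 Hz ≤ fs/2 = 30 Hz, appears at 24 Hz.
188 Hz mod fs = 8 Hz.
8 Hz ≤ fs/2 = 30 Hz, appears at 8 Hz.
224 Hz mod fs = 44 Hz.
44 Hz > fs/2 = 30 Hz, folds to fs − 44 Hz = 16 Hz.
52 Hz and 188 Hz both map to 8 Hz.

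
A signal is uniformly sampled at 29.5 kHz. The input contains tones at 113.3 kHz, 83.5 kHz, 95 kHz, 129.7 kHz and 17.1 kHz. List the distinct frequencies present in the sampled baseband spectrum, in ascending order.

fs/2 = 14.75 kHz.
113.3 kHz mod fs = 24.8 kHz.
24.8 kHz > fs/2 = 14.75 kHz, folds to fs − 24.8 kHz = 4.7 kHz.
83.5 kHz mod fs = 24.5 kHz.
24.5 kHz > fs/2 = 14.75 kHz, folds to fs − 24.5 kHz = 5 kHz.
95 kHz mod fs = 6.5 kHz.
6.5 kHz ≤ fs/2 = 14.75 kHz, appears at 6.5 kHz.
129.7 kHz mod fs = 11.7 kHz.
11.7 kHz ≤ fs/2 = 14.75 kHz, appears at 11.7 kHz.
17.1 kHz > fs/2 = 14.75 kHz, folds to fs − 17.1 kHz = 12.4 kHz.
Distinct values: {4.7 kHz, 5 kHz, 6.5 kHz, 11.7 kHz, 12.4 kHz}.

4.7 kHz, 5 kHz, 6.5 kHz, 11.7 kHz, 12.4 kHz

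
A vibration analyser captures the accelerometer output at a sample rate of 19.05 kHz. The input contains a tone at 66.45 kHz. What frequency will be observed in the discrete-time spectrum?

66.45 kHz mod fs = 9.3 kHz.
9.3 kHz ≤ fs/2 = 9.525 kHz, appears at 9.3 kHz.

9.3 kHz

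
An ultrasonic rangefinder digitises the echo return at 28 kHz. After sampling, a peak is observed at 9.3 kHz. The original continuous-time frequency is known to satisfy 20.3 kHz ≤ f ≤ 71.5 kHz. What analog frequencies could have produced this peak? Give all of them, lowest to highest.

Frequencies that alias to 9.3 kHz are k·fs ± 9.3 kHz for integer k ≥ 0.
k=0: 9.3 kHz.
k=1: 18.7 kHz, 37.3 kHz.
k=2: 46.7 kHz, 65.3 kHz.
k=3: 74.7 kHz, 93.3 kHz.
Within [20.3 kHz, 71.5 kHz]: 37.3 kHz, 46.7 kHz, 65.3 kHz.

37.3 kHz, 46.7 kHz, 65.3 kHz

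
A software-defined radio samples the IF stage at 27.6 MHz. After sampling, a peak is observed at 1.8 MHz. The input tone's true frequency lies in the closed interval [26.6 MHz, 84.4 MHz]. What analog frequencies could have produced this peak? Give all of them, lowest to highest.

Frequencies that alias to 1.8 MHz are k·fs ± 1.8 MHz for integer k ≥ 0.
k=0: 1.8 MHz.
k=1: 25.8 MHz, 29.4 MHz.
k=2: 53.4 MHz, 57 MHz.
k=3: 81 MHz, 84.6 MHz.
k=4: 108.6 MHz, 112.2 MHz.
Within [26.6 MHz, 84.4 MHz]: 29.4 MHz, 53.4 MHz, 57 MHz, 81 MHz.

29.4 MHz, 53.4 MHz, 57 MHz, 81 MHz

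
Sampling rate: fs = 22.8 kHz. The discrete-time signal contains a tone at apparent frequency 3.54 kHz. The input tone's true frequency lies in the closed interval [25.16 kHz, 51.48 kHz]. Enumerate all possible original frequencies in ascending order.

26.34 kHz, 42.06 kHz, 49.14 kHz

Frequencies that alias to 3.54 kHz are k·fs ± 3.54 kHz for integer k ≥ 0.
k=0: 3.54 kHz.
k=1: 19.26 kHz, 26.34 kHz.
k=2: 42.06 kHz, 49.14 kHz.
k=3: 64.86 kHz, 71.94 kHz.
Within [25.16 kHz, 51.48 kHz]: 26.34 kHz, 42.06 kHz, 49.14 kHz.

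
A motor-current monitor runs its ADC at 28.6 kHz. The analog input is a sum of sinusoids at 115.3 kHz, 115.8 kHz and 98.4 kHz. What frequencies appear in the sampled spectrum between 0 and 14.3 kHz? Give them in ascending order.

fs/2 = 14.3 kHz.
115.3 kHz mod fs = 0.9 kHz.
0.9 kHz ≤ fs/2 = 14.3 kHz, appears at 0.9 kHz.
115.8 kHz mod fs = 1.4 kHz.
1.4 kHz ≤ fs/2 = 14.3 kHz, appears at 1.4 kHz.
98.4 kHz mod fs = 12.6 kHz.
12.6 kHz ≤ fs/2 = 14.3 kHz, appears at 12.6 kHz.
Distinct values: {0.9 kHz, 1.4 kHz, 12.6 kHz}.

0.9 kHz, 1.4 kHz, 12.6 kHz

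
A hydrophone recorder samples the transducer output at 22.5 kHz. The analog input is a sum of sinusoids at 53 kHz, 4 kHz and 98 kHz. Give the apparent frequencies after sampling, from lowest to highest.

fs/2 = 11.25 kHz.
53 kHz mod fs = 8 kHz.
8 kHz ≤ fs/2 = 11.25 kHz, appears at 8 kHz.
4 kHz ≤ fs/2 = 11.25 kHz, passes unchanged.
98 kHz mod fs = 8 kHz.
8 kHz ≤ fs/2 = 11.25 kHz, appears at 8 kHz.
Distinct values: {4 kHz, 8 kHz}.

4 kHz, 8 kHz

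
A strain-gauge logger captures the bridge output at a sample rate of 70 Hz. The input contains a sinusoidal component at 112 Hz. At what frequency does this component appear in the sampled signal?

28 Hz

112 Hz mod fs = 42 Hz.
42 Hz > fs/2 = 35 Hz, folds to fs − 42 Hz = 28 Hz.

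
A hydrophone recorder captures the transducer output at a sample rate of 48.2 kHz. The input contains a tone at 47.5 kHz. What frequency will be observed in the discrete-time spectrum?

47.5 kHz > fs/2 = 24.1 kHz, folds to fs − 47.5 kHz = 0.7 kHz.

0.7 kHz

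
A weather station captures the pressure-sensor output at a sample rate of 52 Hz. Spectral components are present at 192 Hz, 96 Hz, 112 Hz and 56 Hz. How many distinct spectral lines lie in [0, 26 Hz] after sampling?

3

fs/2 = 26 Hz.
192 Hz mod fs = 36 Hz.
36 Hz > fs/2 = 26 Hz, folds to fs − 36 Hz = 16 Hz.
96 Hz mod fs = 44 Hz.
44 Hz > fs/2 = 26 Hz, folds to fs − 44 Hz = 8 Hz.
112 Hz mod fs = 8 Hz.
8 Hz ≤ fs/2 = 26 Hz, appears at 8 Hz.
56 Hz mod fs = 4 Hz.
4 Hz ≤ fs/2 = 26 Hz, appears at 4 Hz.
Distinct values: {4 Hz, 8 Hz, 16 Hz} → 3.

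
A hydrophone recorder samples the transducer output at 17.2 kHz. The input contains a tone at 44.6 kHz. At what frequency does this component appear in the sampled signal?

7 kHz

44.6 kHz mod fs = 10.2 kHz.
10.2 kHz > fs/2 = 8.6 kHz, folds to fs − 10.2 kHz = 7 kHz.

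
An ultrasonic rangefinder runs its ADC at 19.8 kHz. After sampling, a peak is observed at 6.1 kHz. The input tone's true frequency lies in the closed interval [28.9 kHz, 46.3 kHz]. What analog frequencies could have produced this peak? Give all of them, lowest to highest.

Frequencies that alias to 6.1 kHz are k·fs ± 6.1 kHz for integer k ≥ 0.
k=0: 6.1 kHz.
k=1: 13.7 kHz, 25.9 kHz.
k=2: 33.5 kHz, 45.7 kHz.
k=3: 53.3 kHz, 65.5 kHz.
Within [28.9 kHz, 46.3 kHz]: 33.5 kHz, 45.7 kHz.

33.5 kHz, 45.7 kHz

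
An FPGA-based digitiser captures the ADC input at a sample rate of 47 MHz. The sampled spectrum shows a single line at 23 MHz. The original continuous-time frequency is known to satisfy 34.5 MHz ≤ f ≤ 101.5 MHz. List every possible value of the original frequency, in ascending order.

Frequencies that alias to 23 MHz are k·fs ± 23 MHz for integer k ≥ 0.
k=0: 23 MHz.
k=1: 24 MHz, 70 MHz.
k=2: 71 MHz, 117 MHz.
k=3: 118 MHz, 164 MHz.
Within [34.5 MHz, 101.5 MHz]: 70 MHz, 71 MHz.

70 MHz, 71 MHz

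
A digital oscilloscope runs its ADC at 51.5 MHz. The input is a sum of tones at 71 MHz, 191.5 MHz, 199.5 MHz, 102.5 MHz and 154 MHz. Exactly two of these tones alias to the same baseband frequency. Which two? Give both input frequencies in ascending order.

102.5 MHz, 154 MHz

fs/2 = 25.75 MHz.
71 MHz mod fs = 19.5 MHz.
19.5 MHz ≤ fs/2 = 25.75 MHz, appears at 19.5 MHz.
191.5 MHz mod fs = 37 MHz.
37 MHz > fs/2 = 25.75 MHz, folds to fs − 37 MHz = 14.5 MHz.
199.5 MHz mod fs = 45 MHz.
45 MHz > fs/2 = 25.75 MHz, folds to fs − 45 MHz = 6.5 MHz.
102.5 MHz mod fs = 51 MHz.
51 MHz > fs/2 = 25.75 MHz, folds to fs − 51 MHz = 0.5 MHz.
154 MHz mod fs = 51 MHz.
51 MHz > fs/2 = 25.75 MHz, folds to fs − 51 MHz = 0.5 MHz.
102.5 MHz and 154 MHz both map to 0.5 MHz.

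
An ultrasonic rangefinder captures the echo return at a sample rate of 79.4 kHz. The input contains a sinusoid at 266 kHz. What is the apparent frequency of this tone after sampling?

27.8 kHz

266 kHz mod fs = 27.8 kHz.
27.8 kHz ≤ fs/2 = 39.7 kHz, appears at 27.8 kHz.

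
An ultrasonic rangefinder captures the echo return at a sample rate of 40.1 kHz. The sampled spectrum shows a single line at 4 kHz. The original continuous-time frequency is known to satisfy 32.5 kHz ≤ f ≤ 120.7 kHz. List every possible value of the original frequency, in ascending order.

36.1 kHz, 44.1 kHz, 76.2 kHz, 84.2 kHz, 116.3 kHz

Frequencies that alias to 4 kHz are k·fs ± 4 kHz for integer k ≥ 0.
k=0: 4 kHz.
k=1: 36.1 kHz, 44.1 kHz.
k=2: 76.2 kHz, 84.2 kHz.
k=3: 116.3 kHz, 124.3 kHz.
k=4: 156.4 kHz, 164.4 kHz.
Within [32.5 kHz, 120.7 kHz]: 36.1 kHz, 44.1 kHz, 76.2 kHz, 84.2 kHz, 116.3 kHz.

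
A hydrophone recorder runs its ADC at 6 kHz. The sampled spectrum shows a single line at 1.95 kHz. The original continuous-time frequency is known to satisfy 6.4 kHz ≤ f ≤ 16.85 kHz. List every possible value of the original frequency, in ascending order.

7.95 kHz, 10.05 kHz, 13.95 kHz, 16.05 kHz

Frequencies that alias to 1.95 kHz are k·fs ± 1.95 kHz for integer k ≥ 0.
k=0: 1.95 kHz.
k=1: 4.05 kHz, 7.95 kHz.
k=2: 10.05 kHz, 13.95 kHz.
k=3: 16.05 kHz, 19.95 kHz.
k=4: 22.05 kHz, 25.95 kHz.
Within [6.4 kHz, 16.85 kHz]: 7.95 kHz, 10.05 kHz, 13.95 kHz, 16.05 kHz.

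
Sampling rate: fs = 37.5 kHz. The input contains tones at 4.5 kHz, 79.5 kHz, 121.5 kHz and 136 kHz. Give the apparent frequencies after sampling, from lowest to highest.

4.5 kHz, 9 kHz, 14 kHz

fs/2 = 18.75 kHz.
4.5 kHz ≤ fs/2 = 18.75 kHz, passes unchanged.
79.5 kHz mod fs = 4.5 kHz.
4.5 kHz ≤ fs/2 = 18.75 kHz, appears at 4.5 kHz.
121.5 kHz mod fs = 9 kHz.
9 kHz ≤ fs/2 = 18.75 kHz, appears at 9 kHz.
136 kHz mod fs = 23.5 kHz.
23.5 kHz > fs/2 = 18.75 kHz, folds to fs − 23.5 kHz = 14 kHz.
Distinct values: {4.5 kHz, 9 kHz, 14 kHz}.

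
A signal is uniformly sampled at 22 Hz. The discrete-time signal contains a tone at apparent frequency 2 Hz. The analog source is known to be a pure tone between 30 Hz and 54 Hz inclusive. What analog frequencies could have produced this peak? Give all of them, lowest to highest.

42 Hz, 46 Hz

Frequencies that alias to 2 Hz are k·fs ± 2 Hz for integer k ≥ 0.
k=0: 2 Hz.
k=1: 20 Hz, 24 Hz.
k=2: 42 Hz, 46 Hz.
k=3: 64 Hz, 68 Hz.
Within [30 Hz, 54 Hz]: 42 Hz, 46 Hz.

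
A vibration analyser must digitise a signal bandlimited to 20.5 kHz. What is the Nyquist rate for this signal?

41 kHz

Nyquist rate = 2 × 20.5 kHz = 41 kHz.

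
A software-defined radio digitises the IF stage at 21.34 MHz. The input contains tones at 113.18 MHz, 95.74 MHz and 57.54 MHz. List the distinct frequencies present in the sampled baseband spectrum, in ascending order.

fs/2 = 10.67 MHz.
113.18 MHz mod fs = 6.48 MHz.
6.48 MHz ≤ fs/2 = 10.67 MHz, appears at 6.48 MHz.
95.74 MHz mod fs = 10.38 MHz.
10.38 MHz ≤ fs/2 = 10.67 MHz, appears at 10.38 MHz.
57.54 MHz mod fs = 14.86 MHz.
14.86 MHz > fs/2 = 10.67 MHz, folds to fs − 14.86 MHz = 6.48 MHz.
Distinct values: {6.48 MHz, 10.38 MHz}.

6.48 MHz, 10.38 MHz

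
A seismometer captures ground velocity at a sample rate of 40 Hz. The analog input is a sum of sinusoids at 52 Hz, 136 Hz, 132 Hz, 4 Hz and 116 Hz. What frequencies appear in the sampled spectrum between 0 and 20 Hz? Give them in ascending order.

4 Hz, 12 Hz, 16 Hz

fs/2 = 20 Hz.
52 Hz mod fs = 12 Hz.
12 Hz ≤ fs/2 = 20 Hz, appears at 12 Hz.
136 Hz mod fs = 16 Hz.
16 Hz ≤ fs/2 = 20 Hz, appears at 16 Hz.
132 Hz mod fs = 12 Hz.
12 Hz ≤ fs/2 = 20 Hz, appears at 12 Hz.
4 Hz ≤ fs/2 = 20 Hz, passes unchanged.
116 Hz mod fs = 36 Hz.
36 Hz > fs/2 = 20 Hz, folds to fs − 36 Hz = 4 Hz.
Distinct values: {4 Hz, 12 Hz, 16 Hz}.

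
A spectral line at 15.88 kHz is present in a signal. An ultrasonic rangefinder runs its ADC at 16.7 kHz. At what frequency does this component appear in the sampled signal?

15.88 kHz > fs/2 = 8.35 kHz, folds to fs − 15.88 kHz = 0.82 kHz.

0.82 kHz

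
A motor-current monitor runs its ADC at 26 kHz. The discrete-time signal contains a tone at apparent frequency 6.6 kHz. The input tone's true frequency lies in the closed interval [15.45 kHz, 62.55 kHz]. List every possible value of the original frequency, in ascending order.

Frequencies that alias to 6.6 kHz are k·fs ± 6.6 kHz for integer k ≥ 0.
k=0: 6.6 kHz.
k=1: 19.4 kHz, 32.6 kHz.
k=2: 45.4 kHz, 58.6 kHz.
k=3: 71.4 kHz, 84.6 kHz.
Within [15.45 kHz, 62.55 kHz]: 19.4 kHz, 32.6 kHz, 45.4 kHz, 58.6 kHz.

19.4 kHz, 32.6 kHz, 45.4 kHz, 58.6 kHz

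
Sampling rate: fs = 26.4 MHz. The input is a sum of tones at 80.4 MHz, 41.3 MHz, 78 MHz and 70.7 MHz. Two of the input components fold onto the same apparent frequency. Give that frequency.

1.2 MHz

fs/2 = 13.2 MHz.
80.4 MHz mod fs = 1.2 MHz.
1.2 MHz ≤ fs/2 = 13.2 MHz, appears at 1.2 MHz.
41.3 MHz mod fs = 14.9 MHz.
14.9 MHz > fs/2 = 13.2 MHz, folds to fs − 14.9 MHz = 11.5 MHz.
78 MHz mod fs = 25.2 MHz.
25.2 MHz > fs/2 = 13.2 MHz, folds to fs − 25.2 MHz = 1.2 MHz.
70.7 MHz mod fs = 17.9 MHz.
17.9 MHz > fs/2 = 13.2 MHz, folds to fs − 17.9 MHz = 8.5 MHz.
78 MHz and 80.4 MHz both map to 1.2 MHz.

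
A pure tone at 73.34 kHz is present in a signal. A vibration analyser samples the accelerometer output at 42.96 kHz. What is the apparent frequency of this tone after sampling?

73.34 kHz mod fs = 30.38 kHz.
30.38 kHz > fs/2 = 21.48 kHz, folds to fs − 30.38 kHz = 12.58 kHz.

12.58 kHz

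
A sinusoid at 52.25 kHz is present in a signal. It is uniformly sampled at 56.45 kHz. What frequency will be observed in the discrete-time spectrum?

4.2 kHz

52.25 kHz > fs/2 = 28.225 kHz, folds to fs − 52.25 kHz = 4.2 kHz.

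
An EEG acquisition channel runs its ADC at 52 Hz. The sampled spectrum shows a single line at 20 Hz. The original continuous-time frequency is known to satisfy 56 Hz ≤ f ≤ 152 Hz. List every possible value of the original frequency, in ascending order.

Frequencies that alias to 20 Hz are k·fs ± 20 Hz for integer k ≥ 0.
k=0: 20 Hz.
k=1: 32 Hz, 72 Hz.
k=2: 84 Hz, 124 Hz.
k=3: 136 Hz, 176 Hz.
k=4: 188 Hz, 228 Hz.
Within [56 Hz, 152 Hz]: 72 Hz, 84 Hz, 124 Hz, 136 Hz.

72 Hz, 84 Hz, 124 Hz, 136 Hz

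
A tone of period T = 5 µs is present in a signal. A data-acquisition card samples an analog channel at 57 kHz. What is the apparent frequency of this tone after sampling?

T = 5 µs → f = 1/T = 200 kHz.
200 kHz mod fs = 29 kHz.
29 kHz > fs/2 = 28.5 kHz, folds to fs − 29 kHz = 28 kHz.

28 kHz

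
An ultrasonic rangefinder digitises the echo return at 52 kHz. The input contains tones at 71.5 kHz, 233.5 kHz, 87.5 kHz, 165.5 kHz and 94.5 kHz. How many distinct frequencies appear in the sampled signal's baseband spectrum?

fs/2 = 26 kHz.
71.5 kHz mod fs = 19.5 kHz.
19.5 kHz ≤ fs/2 = 26 kHz, appears at 19.5 kHz.
233.5 kHz mod fs = 25.5 kHz.
25.5 kHz ≤ fs/2 = 26 kHz, appears at 25.5 kHz.
87.5 kHz mod fs = 35.5 kHz.
35.5 kHz > fs/2 = 26 kHz, folds to fs − 35.5 kHz = 16.5 kHz.
165.5 kHz mod fs = 9.5 kHz.
9.5 kHz ≤ fs/2 = 26 kHz, appears at 9.5 kHz.
94.5 kHz mod fs = 42.5 kHz.
42.5 kHz > fs/2 = 26 kHz, folds to fs − 42.5 kHz = 9.5 kHz.
Distinct values: {9.5 kHz, 16.5 kHz, 19.5 kHz, 25.5 kHz} → 4.

4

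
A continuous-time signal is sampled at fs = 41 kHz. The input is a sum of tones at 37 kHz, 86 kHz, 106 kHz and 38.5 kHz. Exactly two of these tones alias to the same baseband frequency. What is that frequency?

fs/2 = 20.5 kHz.
37 kHz > fs/2 = 20.5 kHz, folds to fs − 37 kHz = 4 kHz.
86 kHz mod fs = 4 kHz.
4 kHz ≤ fs/2 = 20.5 kHz, appears at 4 kHz.
106 kHz mod fs = 24 kHz.
24 kHz > fs/2 = 20.5 kHz, folds to fs − 24 kHz = 17 kHz.
38.5 kHz > fs/2 = 20.5 kHz, folds to fs − 38.5 kHz = 2.5 kHz.
37 kHz and 86 kHz both map to 4 kHz.

4 kHz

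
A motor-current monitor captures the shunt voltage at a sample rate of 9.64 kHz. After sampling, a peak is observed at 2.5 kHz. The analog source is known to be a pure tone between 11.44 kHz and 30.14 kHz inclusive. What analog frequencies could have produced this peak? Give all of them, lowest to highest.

Frequencies that alias to 2.5 kHz are k·fs ± 2.5 kHz for integer k ≥ 0.
k=0: 2.5 kHz.
k=1: 7.14 kHz, 12.14 kHz.
k=2: 16.78 kHz, 21.78 kHz.
k=3: 26.42 kHz, 31.42 kHz.
k=4: 36.06 kHz, 41.06 kHz.
Within [11.44 kHz, 30.14 kHz]: 12.14 kHz, 16.78 kHz, 21.78 kHz, 26.42 kHz.

12.14 kHz, 16.78 kHz, 21.78 kHz, 26.42 kHz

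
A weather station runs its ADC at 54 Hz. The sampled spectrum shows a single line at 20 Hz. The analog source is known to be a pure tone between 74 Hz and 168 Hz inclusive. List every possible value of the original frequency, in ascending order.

Frequencies that alias to 20 Hz are k·fs ± 20 Hz for integer k ≥ 0.
k=0: 20 Hz.
k=1: 34 Hz, 74 Hz.
k=2: 88 Hz, 128 Hz.
k=3: 142 Hz, 182 Hz.
k=4: 196 Hz, 236 Hz.
Within [74 Hz, 168 Hz]: 74 Hz, 88 Hz, 128 Hz, 142 Hz.

74 Hz, 88 Hz, 128 Hz, 142 Hz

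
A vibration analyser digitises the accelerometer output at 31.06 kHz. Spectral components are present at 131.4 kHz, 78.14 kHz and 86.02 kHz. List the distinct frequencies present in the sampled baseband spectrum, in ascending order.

fs/2 = 15.53 kHz.
131.4 kHz mod fs = 7.16 kHz.
7.16 kHz ≤ fs/2 = 15.53 kHz, appears at 7.16 kHz.
78.14 kHz mod fs = 16.02 kHz.
16.02 kHz > fs/2 = 15.53 kHz, folds to fs − 16.02 kHz = 15.04 kHz.
86.02 kHz mod fs = 23.9 kHz.
23.9 kHz > fs/2 = 15.53 kHz, folds to fs − 23.9 kHz = 7.16 kHz.
Distinct values: {7.16 kHz, 15.04 kHz}.

7.16 kHz, 15.04 kHz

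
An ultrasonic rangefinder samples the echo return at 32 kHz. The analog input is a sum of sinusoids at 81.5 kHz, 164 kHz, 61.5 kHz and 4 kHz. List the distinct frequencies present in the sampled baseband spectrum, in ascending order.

fs/2 = 16 kHz.
81.5 kHz mod fs = 17.5 kHz.
17.5 kHz > fs/2 = 16 kHz, folds to fs − 17.5 kHz = 14.5 kHz.
164 kHz mod fs = 4 kHz.
4 kHz ≤ fs/2 = 16 kHz, appears at 4 kHz.
61.5 kHz mod fs = 29.5 kHz.
29.5 kHz > fs/2 = 16 kHz, folds to fs − 29.5 kHz = 2.5 kHz.
4 kHz ≤ fs/2 = 16 kHz, passes unchanged.
Distinct values: {2.5 kHz, 4 kHz, 14.5 kHz}.

2.5 kHz, 4 kHz, 14.5 kHz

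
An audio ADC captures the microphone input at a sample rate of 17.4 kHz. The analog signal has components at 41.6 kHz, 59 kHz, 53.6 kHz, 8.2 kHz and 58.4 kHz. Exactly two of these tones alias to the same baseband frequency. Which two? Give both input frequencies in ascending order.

41.6 kHz, 59 kHz

fs/2 = 8.7 kHz.
41.6 kHz mod fs = 6.8 kHz.
6.8 kHz ≤ fs/2 = 8.7 kHz, appears at 6.8 kHz.
59 kHz mod fs = 6.8 kHz.
6.8 kHz ≤ fs/2 = 8.7 kHz, appears at 6.8 kHz.
53.6 kHz mod fs = 1.4 kHz.
1.4 kHz ≤ fs/2 = 8.7 kHz, appears at 1.4 kHz.
8.2 kHz ≤ fs/2 = 8.7 kHz, passes unchanged.
58.4 kHz mod fs = 6.2 kHz.
6.2 kHz ≤ fs/2 = 8.7 kHz, appears at 6.2 kHz.
41.6 kHz and 59 kHz both map to 6.8 kHz.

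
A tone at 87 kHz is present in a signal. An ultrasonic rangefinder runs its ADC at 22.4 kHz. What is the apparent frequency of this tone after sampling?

2.6 kHz

87 kHz mod fs = 19.8 kHz.
19.8 kHz > fs/2 = 11.2 kHz, folds to fs − 19.8 kHz = 2.6 kHz.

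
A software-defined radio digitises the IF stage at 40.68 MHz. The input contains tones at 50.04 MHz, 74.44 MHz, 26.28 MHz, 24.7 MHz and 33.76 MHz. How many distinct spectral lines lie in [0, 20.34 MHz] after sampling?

fs/2 = 20.34 MHz.
50.04 MHz mod fs = 9.36 MHz.
9.36 MHz ≤ fs/2 = 20.34 MHz, appears at 9.36 MHz.
74.44 MHz mod fs = 33.76 MHz.
33.76 MHz > fs/2 = 20.34 MHz, folds to fs − 33.76 MHz = 6.92 MHz.
26.28 MHz > fs/2 = 20.34 MHz, folds to fs − 26.28 MHz = 14.4 MHz.
24.7 MHz > fs/2 = 20.34 MHz, folds to fs − 24.7 MHz = 15.98 MHz.
33.76 MHz > fs/2 = 20.34 MHz, folds to fs − 33.76 MHz = 6.92 MHz.
Distinct values: {6.92 MHz, 9.36 MHz, 14.4 MHz, 15.98 MHz} → 4.

4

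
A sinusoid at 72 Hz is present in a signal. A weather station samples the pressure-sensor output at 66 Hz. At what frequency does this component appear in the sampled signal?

6 Hz

72 Hz mod fs = 6 Hz.
6 Hz ≤ fs/2 = 33 Hz, appears at 6 Hz.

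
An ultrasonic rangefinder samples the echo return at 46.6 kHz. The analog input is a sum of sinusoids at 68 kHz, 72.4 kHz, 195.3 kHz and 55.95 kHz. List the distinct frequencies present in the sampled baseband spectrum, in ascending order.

fs/2 = 23.3 kHz.
68 kHz mod fs = 21.4 kHz.
21.4 kHz ≤ fs/2 = 23.3 kHz, appears at 21.4 kHz.
72.4 kHz mod fs = 25.8 kHz.
25.8 kHz > fs/2 = 23.3 kHz, folds to fs − 25.8 kHz = 20.8 kHz.
195.3 kHz mod fs = 8.9 kHz.
8.9 kHz ≤ fs/2 = 23.3 kHz, appears at 8.9 kHz.
55.95 kHz mod fs = 9.35 kHz.
9.35 kHz ≤ fs/2 = 23.3 kHz, appears at 9.35 kHz.
Distinct values: {8.9 kHz, 9.35 kHz, 20.8 kHz, 21.4 kHz}.

8.9 kHz, 9.35 kHz, 20.8 kHz, 21.4 kHz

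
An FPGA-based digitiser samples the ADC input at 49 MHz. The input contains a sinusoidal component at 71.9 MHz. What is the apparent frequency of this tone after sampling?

22.9 MHz

71.9 MHz mod fs = 22.9 MHz.
22.9 MHz ≤ fs/2 = 24.5 MHz, appears at 22.9 MHz.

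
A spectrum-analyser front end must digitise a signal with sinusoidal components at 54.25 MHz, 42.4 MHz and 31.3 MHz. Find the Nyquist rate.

Highest-frequency component: 54.25 MHz.
Nyquist rate = 2 × 54.25 MHz = 108.5 MHz.

108.5 MHz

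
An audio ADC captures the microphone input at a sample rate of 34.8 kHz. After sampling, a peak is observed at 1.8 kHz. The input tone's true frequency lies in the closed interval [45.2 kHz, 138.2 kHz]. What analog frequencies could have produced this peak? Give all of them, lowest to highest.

Frequencies that alias to 1.8 kHz are k·fs ± 1.8 kHz for integer k ≥ 0.
k=0: 1.8 kHz.
k=1: 33 kHz, 36.6 kHz.
k=2: 67.8 kHz, 71.4 kHz.
k=3: 102.6 kHz, 106.2 kHz.
k=4: 137.4 kHz, 141 kHz.
k=5: 172.2 kHz, 175.8 kHz.
Within [45.2 kHz, 138.2 kHz]: 67.8 kHz, 71.4 kHz, 102.6 kHz, 106.2 kHz, 137.4 kHz.

67.8 kHz, 71.4 kHz, 102.6 kHz, 106.2 kHz, 137.4 kHz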